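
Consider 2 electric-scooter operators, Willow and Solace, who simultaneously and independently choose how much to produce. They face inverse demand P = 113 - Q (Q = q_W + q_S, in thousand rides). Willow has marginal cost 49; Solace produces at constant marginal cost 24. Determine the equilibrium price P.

62

Willow's profit: π_W = (113 - Q)q_W - (49q_W). Setting ∂π_W/∂q_W = 0: 64 - 2q_W - (q_S) = 0.
Solace's profit: π_S = (113 - Q)q_S - (24q_S). Setting ∂π_S/∂q_S = 0: 89 - 2q_S - (q_W) = 0.
Rearranging gives the reaction functions q_W = (64 - q_S)/2 and q_S = (89 - q_W)/2.
Solving the pair: q_W = 13, q_S = 38.
Total output Q = 51, so price P = 113 - 51 = 62.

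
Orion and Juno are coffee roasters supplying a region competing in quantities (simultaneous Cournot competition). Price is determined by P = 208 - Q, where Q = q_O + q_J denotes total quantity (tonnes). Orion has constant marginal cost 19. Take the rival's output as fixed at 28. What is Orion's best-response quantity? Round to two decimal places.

With the rival's output fixed at 28, Orion's profit is π_O = (208 - 28 - q_O)q_O - (19q_O) = (180 - q_O)q_O - (19q_O).
∂π_O/∂q_O = 161 - 2q_O = 0, so q_O = 161/2.

80.50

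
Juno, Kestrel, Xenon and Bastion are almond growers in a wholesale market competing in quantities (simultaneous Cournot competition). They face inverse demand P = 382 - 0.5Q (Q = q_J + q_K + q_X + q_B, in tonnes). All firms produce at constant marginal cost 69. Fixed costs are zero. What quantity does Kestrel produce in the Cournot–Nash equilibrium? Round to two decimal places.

A representative firm's profit is π_i = q_i(382 - 0.5Q) - 69q_i.
Setting ∂π_i/∂q_i = 0 with rivals' quantities fixed: 313 - q_i - (1/2)·Σ_{j≠i} q_j = 0.
By symmetry each firm produces the same amount; substituting Σ_{j≠i} q_j = 3q_i yields q_i = 313/(5/2) = 626/5.

125.20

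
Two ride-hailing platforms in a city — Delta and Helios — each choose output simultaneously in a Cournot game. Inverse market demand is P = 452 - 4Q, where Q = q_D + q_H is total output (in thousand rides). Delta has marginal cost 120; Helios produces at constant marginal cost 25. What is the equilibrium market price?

199

Delta's profit: π_D = (452 - 4Q)q_D - (120q_D). Setting ∂π_D/∂q_D = 0: 332 - 8q_D - 4(q_H) = 0.
Helios's profit: π_H = (452 - 4Q)q_H - (25q_H). Setting ∂π_H/∂q_H = 0: 427 - 8q_H - 4(q_D) = 0.
Best responses: q_D = (332 - 4q_H)/8, q_H = (427 - 4q_D)/8.
Substituting one into the other gives q_D = 79/4 and q_H = 87/2.
Total output Q = 253/4, so price P = 452 - 4·(253/4) = 199.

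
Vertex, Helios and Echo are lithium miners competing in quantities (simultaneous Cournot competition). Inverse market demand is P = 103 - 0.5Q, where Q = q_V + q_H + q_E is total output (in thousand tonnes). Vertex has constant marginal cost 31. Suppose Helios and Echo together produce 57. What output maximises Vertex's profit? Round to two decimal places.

43.50

With rivals' combined output fixed at 57, Vertex's profit is π_V = (103 - (1/2)·57 - (1/2)q_V)q_V - (31q_V) = (149/2 - (1/2)q_V)q_V - (31q_V).
∂π_V/∂q_V = 87/2 - q_V = 0, so q_V = 87/2.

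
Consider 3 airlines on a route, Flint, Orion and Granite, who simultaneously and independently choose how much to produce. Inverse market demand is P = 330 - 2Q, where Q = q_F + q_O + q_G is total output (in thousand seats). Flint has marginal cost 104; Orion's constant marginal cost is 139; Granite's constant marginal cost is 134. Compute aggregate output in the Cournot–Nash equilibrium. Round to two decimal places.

Flint's profit: π_F = (330 - 2Q)q_F - (104q_F). Setting ∂π_F/∂q_F = 0: 226 - 4q_F - 2(q_O + q_G) = 0.
Orion's profit: π_O = (330 - 2Q)q_O - (139q_O). Setting ∂π_O/∂q_O = 0: 191 - 4q_O - 2(q_F + q_G) = 0.
Granite's first-order condition: 196 - 4q_G - 2(q_F + q_O) = 0.
Adding the 3 first-order conditions: 613 − 8Q = 0, so Q = 613/8.
Back-substituting: q_F = (226 − 613/4)/2 = 291/8, q_O = (191 − 613/4)/2 = 151/8, q_G = (196 − 613/4)/2 = 171/8.
Total output Q = 291/8 + 151/8 + 171/8 = 613/8.

76.63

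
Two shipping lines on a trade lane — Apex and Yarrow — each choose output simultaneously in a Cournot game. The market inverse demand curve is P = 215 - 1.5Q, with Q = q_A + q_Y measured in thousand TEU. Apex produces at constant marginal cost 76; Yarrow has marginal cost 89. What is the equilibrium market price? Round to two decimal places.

Apex's profit: π_A = (215 - 1.5Q)q_A - (76q_A). Setting ∂π_A/∂q_A = 0: 139 - 3q_A - (3/2)(q_Y) = 0.
Yarrow's profit: π_Y = (215 - 1.5Q)q_Y - (89q_Y). Setting ∂π_Y/∂q_Y = 0: 126 - 3q_Y - (3/2)(q_A) = 0.
Best responses: q_A = (139 - (3/2)q_Y)/3, q_Y = (126 - (3/2)q_A)/3.
Solving the pair: q_A = 304/9, q_Y = 226/9.
Total output Q = 530/9, so price P = 215 - (3/2)·(530/9) = 380/3.

126.67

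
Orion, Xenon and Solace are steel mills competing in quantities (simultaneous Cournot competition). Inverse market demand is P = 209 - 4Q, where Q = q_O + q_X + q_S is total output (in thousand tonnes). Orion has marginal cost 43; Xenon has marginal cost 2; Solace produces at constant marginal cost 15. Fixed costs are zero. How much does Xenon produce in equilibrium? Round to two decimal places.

16.31

Orion's profit: π_O = (209 - 4Q)q_O - (43q_O). Setting ∂π_O/∂q_O = 0: 166 - 8q_O - 4(q_X + q_S) = 0.
Xenon's profit: π_X = (209 - 4Q)q_X - (2q_X). Setting ∂π_X/∂q_X = 0: 207 - 8q_X - 4(q_O + q_S) = 0.
Solace's first-order condition: 194 - 8q_S - 4(q_O + q_X) = 0.
Adding the 3 first-order conditions: 567 − 16Q = 0, so Q = 567/16.
Back-substituting: q_O = (166 − 567/4)/4 = 97/16, q_X = (207 − 567/4)/4 = 261/16, q_S = (194 − 567/4)/4 = 209/16.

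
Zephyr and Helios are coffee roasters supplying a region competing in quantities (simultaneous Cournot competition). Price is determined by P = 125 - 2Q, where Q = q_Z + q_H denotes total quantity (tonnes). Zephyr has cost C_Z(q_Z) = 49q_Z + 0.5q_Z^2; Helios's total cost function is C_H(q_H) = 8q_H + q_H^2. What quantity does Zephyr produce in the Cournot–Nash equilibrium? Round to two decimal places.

8.54

Zephyr's profit: π_Z = (125 - 2Q)q_Z - (49q_Z + (1/2)q_Z²). Setting ∂π_Z/∂q_Z = 0: 76 - 5q_Z - 2(q_H) = 0.
Helios's first-order condition: 117 - 6q_H - 2(q_Z) = 0.
Rearranging gives the reaction functions q_Z = (76 - 2q_H)/5 and q_H = (117 - 2q_Z)/6.
Substituting one into the other gives q_Z = 111/13 and q_H = 433/26.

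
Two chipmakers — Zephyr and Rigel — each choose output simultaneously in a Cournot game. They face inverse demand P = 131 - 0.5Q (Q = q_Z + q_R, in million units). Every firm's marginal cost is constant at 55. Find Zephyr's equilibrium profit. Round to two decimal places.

1283.56

Each firm earns π_i = (131 - 0.5Q)q_i - 55q_i.
First-order condition (treating rivals' output as given): 76 - q_i - (1/2)q_j = 0.
By symmetry each firm produces the same amount; substituting q_j = q_i yields q_i = 76/(3/2) = 152/3.
Price P = 131 - (1/2)·(304/3) = 241/3.
Zephyr's profit: (241/3 - 55)·(152/3) = 1283.5556.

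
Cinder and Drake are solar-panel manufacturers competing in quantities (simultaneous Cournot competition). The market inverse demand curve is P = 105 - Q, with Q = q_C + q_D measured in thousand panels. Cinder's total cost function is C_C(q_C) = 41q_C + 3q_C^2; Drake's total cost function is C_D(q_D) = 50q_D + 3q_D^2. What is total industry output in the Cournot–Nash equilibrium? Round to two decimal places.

Cinder's profit: π_C = (105 - Q)q_C - (41q_C + 3q_C²). Setting ∂π_C/∂q_C = 0: 64 - 8q_C - (q_D) = 0.
Drake's profit: π_D = (105 - Q)q_D - (50q_D + 3q_D²). Setting ∂π_D/∂q_D = 0: 55 - 8q_D - (q_C) = 0.
Rearranging gives the reaction functions q_C = (64 - q_D)/8 and q_D = (55 - q_C)/8.
Substituting one into the other gives q_C = 457/63 and q_D = 376/63.
Total output Q = 457/63 + 376/63 = 119/9.

13.22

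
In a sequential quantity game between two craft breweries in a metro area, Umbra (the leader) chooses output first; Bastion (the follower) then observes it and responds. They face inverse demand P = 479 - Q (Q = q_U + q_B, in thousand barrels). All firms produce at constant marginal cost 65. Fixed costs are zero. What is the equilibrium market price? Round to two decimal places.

168.50

The follower Bastion best-responds to any q_U: π_B = (479 - Q)q_B - 65q_B.
Follower FOC: 414 - q_U - 2q_B = 0, so q_B(q_U) = (414 - q_U)/2.
Umbra substitutes q_B(q_U) into its own profit: π_U = q_U(479 - q_U - (414 - q_U)/2) - 65q_U = (272 - (1/2)q_U)q_U - 65q_U.
The leader's first-order condition 207 - q_U = 0 yields q_U = 207.
Then q_B = (414 - 207)/2 = 207/2.
Total output Q = 621/2, so price P = 479 - 621/2 = 337/2.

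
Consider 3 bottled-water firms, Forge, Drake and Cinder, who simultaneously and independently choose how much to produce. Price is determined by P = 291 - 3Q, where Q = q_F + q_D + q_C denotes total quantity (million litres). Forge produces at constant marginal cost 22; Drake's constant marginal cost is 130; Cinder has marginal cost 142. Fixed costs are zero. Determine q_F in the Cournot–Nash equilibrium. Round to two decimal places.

41.42

Forge's profit: π_F = (291 - 3Q)q_F - (22q_F). Setting ∂π_F/∂q_F = 0: 269 - 6q_F - 3(q_D + q_C) = 0.
Drake's profit: π_D = (291 - 3Q)q_D - (130q_D). Setting ∂π_D/∂q_D = 0: 161 - 6q_D - 3(q_F + q_C) = 0.
Cinder's profit: π_C = (291 - 3Q)q_C - (142q_C). Setting ∂π_C/∂q_C = 0: 149 - 6q_C - 3(q_F + q_D) = 0.
Adding the 3 first-order conditions: 579 − 12Q = 0, so Q = 193/4.
Back-substituting: q_F = (269 − 579/4)/3 = 497/12, q_D = (161 − 579/4)/3 = 65/12, q_C = (149 − 579/4)/3 = 17/12.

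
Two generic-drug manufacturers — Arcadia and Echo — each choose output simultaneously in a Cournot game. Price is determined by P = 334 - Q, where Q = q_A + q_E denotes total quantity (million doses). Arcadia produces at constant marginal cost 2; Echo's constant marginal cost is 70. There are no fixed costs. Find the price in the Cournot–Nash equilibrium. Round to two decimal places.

135.33

Arcadia's profit: π_A = (334 - Q)q_A - (2q_A). Setting ∂π_A/∂q_A = 0: 332 - 2q_A - (q_E) = 0.
Echo's first-order condition: 264 - 2q_E - (q_A) = 0.
Rearranging gives the reaction functions q_A = (332 - q_E)/2 and q_E = (264 - q_A)/2.
Substituting one into the other gives q_A = 400/3 and q_E = 196/3.
Total output Q = 596/3, so price P = 334 - 596/3 = 406/3.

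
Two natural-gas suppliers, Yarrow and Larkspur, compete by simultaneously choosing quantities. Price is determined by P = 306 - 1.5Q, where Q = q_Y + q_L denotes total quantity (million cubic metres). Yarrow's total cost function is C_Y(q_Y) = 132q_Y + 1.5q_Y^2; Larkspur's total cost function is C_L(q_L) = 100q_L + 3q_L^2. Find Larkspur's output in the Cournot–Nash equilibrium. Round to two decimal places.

18.84

Yarrow's profit: π_Y = (306 - 1.5Q)q_Y - (132q_Y + (3/2)q_Y²). Setting ∂π_Y/∂q_Y = 0: 174 - 6q_Y - (3/2)(q_L) = 0.
Larkspur's first-order condition: 206 - 9q_L - (3/2)(q_Y) = 0.
Best responses: q_Y = (174 - (3/2)q_L)/6, q_L = (206 - (3/2)q_Y)/9.
Solving the pair: q_Y = 1676/69, q_L = 1300/69.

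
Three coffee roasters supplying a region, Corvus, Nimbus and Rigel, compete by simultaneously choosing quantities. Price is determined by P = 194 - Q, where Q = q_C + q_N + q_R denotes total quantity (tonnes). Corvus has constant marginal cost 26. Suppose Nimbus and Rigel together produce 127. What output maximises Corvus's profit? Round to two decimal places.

With rivals' combined output fixed at 127, Corvus's profit is π_C = (194 - 127 - q_C)q_C - (26q_C) = (67 - q_C)q_C - (26q_C).
∂π_C/∂q_C = 41 - 2q_C = 0, so q_C = 41/2.

20.50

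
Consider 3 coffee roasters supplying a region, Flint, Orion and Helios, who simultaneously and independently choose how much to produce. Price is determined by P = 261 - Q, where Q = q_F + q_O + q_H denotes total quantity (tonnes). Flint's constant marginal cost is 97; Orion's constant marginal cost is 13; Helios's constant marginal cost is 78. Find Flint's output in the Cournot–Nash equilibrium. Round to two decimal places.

15.25

Flint's profit: π_F = (261 - Q)q_F - (97q_F). Setting ∂π_F/∂q_F = 0: 164 - 2q_F - (q_O + q_H) = 0.
Orion's first-order condition: 248 - 2q_O - (q_F + q_H) = 0.
Helios's profit: π_H = (261 - Q)q_H - (78q_H). Setting ∂π_H/∂q_H = 0: 183 - 2q_H - (q_F + q_O) = 0.
Summing all 3 equations gives 595 − 4Q = 0, hence Q = 595/4.
Back-substituting: q_F = (164 − 595/4) = 61/4, q_O = (248 − 595/4) = 397/4, q_H = (183 − 595/4) = 137/4.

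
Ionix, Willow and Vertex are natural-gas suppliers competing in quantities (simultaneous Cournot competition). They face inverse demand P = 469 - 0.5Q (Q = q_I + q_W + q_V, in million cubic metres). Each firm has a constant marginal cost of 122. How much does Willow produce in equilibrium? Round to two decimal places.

173.50

A representative firm's profit is π_i = q_i(469 - 0.5Q) - 122q_i.
Setting ∂π_i/∂q_i = 0 with rivals' quantities fixed: 347 - q_i - (1/2)·Σ_{j≠i} q_j = 0.
With identical firms every q_j equals q_i, so Σ_{j≠i} q_j = 2q_i and 347 = 2q_i, giving q_i = 347/2.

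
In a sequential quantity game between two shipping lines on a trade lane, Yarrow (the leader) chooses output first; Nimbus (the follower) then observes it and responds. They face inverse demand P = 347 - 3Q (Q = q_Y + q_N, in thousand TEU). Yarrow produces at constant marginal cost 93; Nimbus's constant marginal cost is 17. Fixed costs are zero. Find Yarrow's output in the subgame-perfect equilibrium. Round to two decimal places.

29.67

Solve by backward induction. Given q_Y, the follower Nimbus maximises π_N = (347 - 3q_Y - 3q_N)q_N - 17q_N.
Follower FOC: 330 - 3q_Y - 6q_N = 0, so q_N(q_Y) = (330 - 3q_Y)/6.
The leader anticipates this reaction. Substituting into P = 347 - 3Q gives P = 182 - (3/2)q_Y, so π_Y = (182 - (3/2)q_Y)q_Y - 93q_Y.
The leader's first-order condition 89 - 3q_Y = 0 yields q_Y = 89/3.
Then q_N = (330 - 3·(89/3))/6 = 241/6.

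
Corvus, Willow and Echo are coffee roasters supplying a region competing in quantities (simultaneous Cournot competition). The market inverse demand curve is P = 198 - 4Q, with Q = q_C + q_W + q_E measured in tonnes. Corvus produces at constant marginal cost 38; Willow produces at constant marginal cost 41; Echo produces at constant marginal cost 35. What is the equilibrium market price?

Corvus's profit: π_C = (198 - 4Q)q_C - (38q_C). Setting ∂π_C/∂q_C = 0: 160 - 8q_C - 4(q_W + q_E) = 0.
Willow's first-order condition: 157 - 8q_W - 4(q_C + q_E) = 0.
Echo's profit: π_E = (198 - 4Q)q_E - (35q_E). Setting ∂π_E/∂q_E = 0: 163 - 8q_E - 4(q_C + q_W) = 0.
Adding the 3 first-order conditions: 480 − 16Q = 0, so Q = 30.
Back-substituting: q_C = (160 − 120)/4 = 10, q_W = (157 − 120)/4 = 37/4, q_E = (163 − 120)/4 = 43/4.
Total output Q = 30, so price P = 198 - 4·30 = 78.

78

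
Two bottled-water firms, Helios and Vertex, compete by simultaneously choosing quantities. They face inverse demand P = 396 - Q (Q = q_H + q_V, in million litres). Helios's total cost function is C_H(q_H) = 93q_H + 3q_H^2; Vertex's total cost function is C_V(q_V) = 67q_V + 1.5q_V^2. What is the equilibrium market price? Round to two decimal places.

305.87

Helios's profit: π_H = (396 - Q)q_H - (93q_H + 3q_H²). Setting ∂π_H/∂q_H = 0: 303 - 8q_H - (q_V) = 0.
Vertex's profit: π_V = (396 - Q)q_V - (67q_V + (3/2)q_V²). Setting ∂π_V/∂q_V = 0: 329 - 5q_V - (q_H) = 0.
Rearranging gives the reaction functions q_H = (303 - q_V)/8 and q_V = (329 - q_H)/5.
Solving the pair: q_H = 1186/39, q_V = 59.7179.
Total output Q = 90.1282, so price P = 396 - 90.1282 = 305.8718.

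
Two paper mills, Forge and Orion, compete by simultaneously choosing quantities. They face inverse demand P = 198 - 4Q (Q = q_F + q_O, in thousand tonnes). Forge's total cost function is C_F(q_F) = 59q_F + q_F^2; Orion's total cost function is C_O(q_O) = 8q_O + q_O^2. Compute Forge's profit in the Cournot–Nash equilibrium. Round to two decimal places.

Forge's profit: π_F = (198 - 4Q)q_F - (59q_F + q_F²). Setting ∂π_F/∂q_F = 0: 139 - 10q_F - 4(q_O) = 0.
Orion's profit: π_O = (198 - 4Q)q_O - (8q_O + q_O²). Setting ∂π_O/∂q_O = 0: 190 - 10q_O - 4(q_F) = 0.
Rearranging gives the reaction functions q_F = (139 - 4q_O)/10 and q_O = (190 - 4q_F)/10.
Solving the pair: q_F = 15/2, q_O = 16.
Price P = 198 - 4·(47/2) = 104.
Forge's profit: 104·(15/2) - 59·(15/2) - (15/2)² = 1125/4.

281.25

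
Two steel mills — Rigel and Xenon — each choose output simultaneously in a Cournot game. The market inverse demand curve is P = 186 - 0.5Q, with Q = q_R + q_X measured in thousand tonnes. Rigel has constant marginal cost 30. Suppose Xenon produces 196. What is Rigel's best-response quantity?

58

With the rival's output fixed at 196, Rigel's profit is π_R = (186 - (1/2)·196 - (1/2)q_R)q_R - (30q_R) = (88 - (1/2)q_R)q_R - (30q_R).
∂π_R/∂q_R = 58 - q_R = 0, so q_R = 58.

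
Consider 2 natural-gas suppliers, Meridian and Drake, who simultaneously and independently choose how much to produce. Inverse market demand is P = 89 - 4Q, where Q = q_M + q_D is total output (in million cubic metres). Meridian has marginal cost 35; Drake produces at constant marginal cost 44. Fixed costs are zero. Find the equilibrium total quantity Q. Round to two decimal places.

8.25

Meridian's profit: π_M = (89 - 4Q)q_M - (35q_M). Setting ∂π_M/∂q_M = 0: 54 - 8q_M - 4(q_D) = 0.
Drake's profit: π_D = (89 - 4Q)q_D - (44q_D). Setting ∂π_D/∂q_D = 0: 45 - 8q_D - 4(q_M) = 0.
Best responses: q_M = (54 - 4q_D)/8, q_D = (45 - 4q_M)/8.
Substituting one into the other gives q_M = 21/4 and q_D = 3.
Total output Q = 21/4 + 3 = 33/4.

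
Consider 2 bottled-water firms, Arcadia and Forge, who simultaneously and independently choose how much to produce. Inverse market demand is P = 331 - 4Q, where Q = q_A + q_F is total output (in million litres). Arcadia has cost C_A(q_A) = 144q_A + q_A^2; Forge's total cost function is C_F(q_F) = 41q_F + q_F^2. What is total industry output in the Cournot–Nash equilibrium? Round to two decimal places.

34.07

Arcadia's profit: π_A = (331 - 4Q)q_A - (144q_A + q_A²). Setting ∂π_A/∂q_A = 0: 187 - 10q_A - 4(q_F) = 0.
Forge's profit: π_F = (331 - 4Q)q_F - (41q_F + q_F²). Setting ∂π_F/∂q_F = 0: 290 - 10q_F - 4(q_A) = 0.
Rearranging gives the reaction functions q_A = (187 - 4q_F)/10 and q_F = (290 - 4q_A)/10.
Solving the pair: q_A = 355/42, q_F = 538/21.
Total output Q = 355/42 + 538/21 = 477/14.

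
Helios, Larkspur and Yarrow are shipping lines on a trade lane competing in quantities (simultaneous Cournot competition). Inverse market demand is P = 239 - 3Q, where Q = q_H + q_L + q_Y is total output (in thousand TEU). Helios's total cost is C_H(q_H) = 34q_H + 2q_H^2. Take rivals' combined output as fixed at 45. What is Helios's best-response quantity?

7

With rivals' combined output fixed at 45, Helios's profit is π_H = (239 - 3·45 - 3q_H)q_H - (34q_H + 2q_H²) = (104 - 3q_H)q_H - (34q_H + 2q_H²).
∂π_H/∂q_H = 70 - 10q_H = 0, so q_H = 7.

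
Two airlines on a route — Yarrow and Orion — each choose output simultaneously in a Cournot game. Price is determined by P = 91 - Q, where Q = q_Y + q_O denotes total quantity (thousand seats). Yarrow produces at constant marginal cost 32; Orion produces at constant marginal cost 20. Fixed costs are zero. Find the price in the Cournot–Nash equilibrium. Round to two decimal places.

Yarrow's profit: π_Y = (91 - Q)q_Y - (32q_Y). Setting ∂π_Y/∂q_Y = 0: 59 - 2q_Y - (q_O) = 0.
Orion's first-order condition: 71 - 2q_O - (q_Y) = 0.
Rearranging gives the reaction functions q_Y = (59 - q_O)/2 and q_O = (71 - q_Y)/2.
Solving the pair: q_Y = 47/3, q_O = 83/3.
Total output Q = 130/3, so price P = 91 - 130/3 = 143/3.

47.67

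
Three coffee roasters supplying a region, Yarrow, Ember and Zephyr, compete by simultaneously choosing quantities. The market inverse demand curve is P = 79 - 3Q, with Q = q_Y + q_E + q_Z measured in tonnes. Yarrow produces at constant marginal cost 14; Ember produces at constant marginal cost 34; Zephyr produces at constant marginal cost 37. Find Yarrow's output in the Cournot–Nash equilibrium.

9

Yarrow's profit: π_Y = (79 - 3Q)q_Y - (14q_Y). Setting ∂π_Y/∂q_Y = 0: 65 - 6q_Y - 3(q_E + q_Z) = 0.
Ember's profit: π_E = (79 - 3Q)q_E - (34q_E). Setting ∂π_E/∂q_E = 0: 45 - 6q_E - 3(q_Y + q_Z) = 0.
Zephyr's first-order condition: 42 - 6q_Z - 3(q_Y + q_E) = 0.
Summing all 3 equations gives 152 − 12Q = 0, hence Q = 38/3.
Back-substituting: q_Y = (65 − 38)/3 = 9, q_E = (45 − 38)/3 = 7/3, q_Z = (42 − 38)/3 = 4/3.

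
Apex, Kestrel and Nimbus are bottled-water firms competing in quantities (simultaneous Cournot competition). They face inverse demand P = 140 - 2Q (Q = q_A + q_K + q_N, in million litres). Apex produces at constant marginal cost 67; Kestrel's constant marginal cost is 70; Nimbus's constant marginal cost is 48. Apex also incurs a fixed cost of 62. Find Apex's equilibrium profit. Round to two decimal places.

39.53

Apex's profit: π_A = (140 - 2Q)q_A - (67q_A). Setting ∂π_A/∂q_A = 0: 73 - 4q_A - 2(q_K + q_N) = 0.
Kestrel's profit: π_K = (140 - 2Q)q_K - (70q_K). Setting ∂π_K/∂q_K = 0: 70 - 4q_K - 2(q_A + q_N) = 0.
Nimbus's first-order condition: 92 - 4q_N - 2(q_A + q_K) = 0.
Adding the 3 conditions: 235 − 4Q − 4Q = 0, i.e. Q = 235/8.
Back-substituting: q_A = (73 − 235/4)/2 = 57/8, q_K = (70 − 235/4)/2 = 45/8, q_N = (92 − 235/4)/2 = 133/8.
Price P = 140 - 2·(235/8) = 325/4.
Apex's profit: (325/4 - 67)·(57/8) - 62 = 1265/32.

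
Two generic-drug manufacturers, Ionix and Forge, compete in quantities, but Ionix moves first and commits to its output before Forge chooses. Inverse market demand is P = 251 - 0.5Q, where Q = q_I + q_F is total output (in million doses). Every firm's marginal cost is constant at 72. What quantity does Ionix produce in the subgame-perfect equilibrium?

The follower Forge best-responds to any q_I: π_F = (251 - 0.5Q)q_F - 72q_F.
Follower FOC: 179 - (1/2)q_I - q_F = 0, so q_F(q_I) = (179 - (1/2)q_I).
Ionix substitutes q_F(q_I) into its own profit: π_I = q_I(251 - (1/2)q_I - (179 - (1/2)q_I)/2) - 72q_I = (323/2 - (1/4)q_I)q_I - 72q_I.
Maximising: ∂π_I/∂q_I = 179/2 - (1/2)q_I = 0, giving q_I = 179.
Then q_F = (179 - (1/2)·179) = 179/2.

179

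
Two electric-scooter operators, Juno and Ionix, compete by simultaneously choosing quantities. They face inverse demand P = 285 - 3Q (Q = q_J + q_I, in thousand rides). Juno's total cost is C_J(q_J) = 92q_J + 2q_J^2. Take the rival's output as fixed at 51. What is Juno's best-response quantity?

With the rival's output fixed at 51, Juno's profit is π_J = (285 - 3·51 - 3q_J)q_J - (92q_J + 2q_J²) = (132 - 3q_J)q_J - (92q_J + 2q_J²).
∂π_J/∂q_J = 40 - 10q_J = 0, so q_J = 4.

4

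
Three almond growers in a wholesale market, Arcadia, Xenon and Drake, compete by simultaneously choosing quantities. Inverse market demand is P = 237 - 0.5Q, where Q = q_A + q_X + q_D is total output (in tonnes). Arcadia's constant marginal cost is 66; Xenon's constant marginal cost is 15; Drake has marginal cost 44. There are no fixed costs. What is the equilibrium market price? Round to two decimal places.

Arcadia's profit: π_A = (237 - 0.5Q)q_A - (66q_A). Setting ∂π_A/∂q_A = 0: 171 - q_A - (1/2)(q_X + q_D) = 0.
Xenon's first-order condition: 222 - q_X - (1/2)(q_A + q_D) = 0.
Drake's profit: π_D = (237 - 0.5Q)q_D - (44q_D). Setting ∂π_D/∂q_D = 0: 193 - q_D - (1/2)(q_A + q_X) = 0.
Summing all 3 equations gives 586 − 2Q = 0, hence Q = 293.
Back-substituting: q_A = (171 − 293/2)/(1/2) = 49, q_X = (222 − 293/2)/(1/2) = 151, q_D = (193 − 293/2)/(1/2) = 93.
Total output Q = 293, so price P = 237 - (1/2)·293 = 181/2.

90.50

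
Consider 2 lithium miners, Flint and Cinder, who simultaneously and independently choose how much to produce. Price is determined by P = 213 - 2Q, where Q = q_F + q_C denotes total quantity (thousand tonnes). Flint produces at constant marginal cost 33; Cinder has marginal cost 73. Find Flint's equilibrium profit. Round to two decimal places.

Flint's profit: π_F = (213 - 2Q)q_F - (33q_F). Setting ∂π_F/∂q_F = 0: 180 - 4q_F - 2(q_C) = 0.
Cinder's profit: π_C = (213 - 2Q)q_C - (73q_C). Setting ∂π_C/∂q_C = 0: 140 - 4q_C - 2(q_F) = 0.
Rearranging gives the reaction functions q_F = (180 - 2q_C)/4 and q_C = (140 - 2q_F)/4.
Substituting one into the other gives q_F = 110/3 and q_C = 50/3.
Price P = 213 - 2·(160/3) = 319/3.
Flint's profit: (319/3 - 33)·(110/3) = 2688.8889.

2688.89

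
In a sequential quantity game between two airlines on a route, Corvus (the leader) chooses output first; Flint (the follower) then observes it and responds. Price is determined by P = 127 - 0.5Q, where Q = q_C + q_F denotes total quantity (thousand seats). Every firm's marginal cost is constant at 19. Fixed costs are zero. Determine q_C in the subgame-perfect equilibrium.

108

Solve by backward induction. Given q_C, the follower Flint maximises π_F = (127 - (1/2)q_C - (1/2)q_F)q_F - 19q_F.
Setting the follower's marginal profit to zero, 108 - (1/2)q_C - q_F = 0, i.e. q_F = (108 - (1/2)q_C).
The leader anticipates this reaction. Substituting into P = 127 - 0.5Q gives P = 73 - (1/4)q_C, so π_C = (73 - (1/4)q_C)q_C - 19q_C.
The leader's first-order condition 54 - (1/2)q_C = 0 yields q_C = 108.
Then q_F = (108 - (1/2)·108) = 54.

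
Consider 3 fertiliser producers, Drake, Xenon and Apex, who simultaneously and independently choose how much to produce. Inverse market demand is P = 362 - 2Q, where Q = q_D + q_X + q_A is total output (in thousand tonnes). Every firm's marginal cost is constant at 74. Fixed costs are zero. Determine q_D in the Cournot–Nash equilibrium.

Each firm earns π_i = (362 - 2Q)q_i - 74q_i.
Setting ∂π_i/∂q_i = 0 with rivals' quantities fixed: 288 - 4q_i - 2·Σ_{j≠i} q_j = 0.
By symmetry each firm produces the same amount; substituting Σ_{j≠i} q_j = 2q_i yields q_i = 288/8 = 36.

36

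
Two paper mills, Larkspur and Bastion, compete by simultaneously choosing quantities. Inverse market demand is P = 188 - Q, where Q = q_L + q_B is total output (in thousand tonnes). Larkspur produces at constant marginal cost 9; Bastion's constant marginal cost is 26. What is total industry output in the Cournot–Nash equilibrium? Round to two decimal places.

113.67

Larkspur's profit: π_L = (188 - Q)q_L - (9q_L). Setting ∂π_L/∂q_L = 0: 179 - 2q_L - (q_B) = 0.
Bastion's first-order condition: 162 - 2q_B - (q_L) = 0.
Best responses: q_L = (179 - q_B)/2, q_B = (162 - q_L)/2.
Solving the pair: q_L = 196/3, q_B = 145/3.
Total output Q = 196/3 + 145/3 = 341/3.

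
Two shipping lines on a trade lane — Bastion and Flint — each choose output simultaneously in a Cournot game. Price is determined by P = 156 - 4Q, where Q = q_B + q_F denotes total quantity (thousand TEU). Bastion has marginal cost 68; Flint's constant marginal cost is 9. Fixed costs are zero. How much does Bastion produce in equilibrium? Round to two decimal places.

Bastion's profit: π_B = (156 - 4Q)q_B - (68q_B). Setting ∂π_B/∂q_B = 0: 88 - 8q_B - 4(q_F) = 0.
Flint's profit: π_F = (156 - 4Q)q_F - (9q_F). Setting ∂π_F/∂q_F = 0: 147 - 8q_F - 4(q_B) = 0.
Best responses: q_B = (88 - 4q_F)/8, q_F = (147 - 4q_B)/8.
Substituting one into the other gives q_B = 29/12 and q_F = 103/6.

2.42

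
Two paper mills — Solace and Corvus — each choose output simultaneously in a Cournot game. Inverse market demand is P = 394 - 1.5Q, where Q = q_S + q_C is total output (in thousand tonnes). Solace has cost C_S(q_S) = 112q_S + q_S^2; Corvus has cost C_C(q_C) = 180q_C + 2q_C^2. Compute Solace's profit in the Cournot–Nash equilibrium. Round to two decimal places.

Solace's profit: π_S = (394 - 1.5Q)q_S - (112q_S + q_S²). Setting ∂π_S/∂q_S = 0: 282 - 5q_S - (3/2)(q_C) = 0.
Corvus's first-order condition: 214 - 7q_C - (3/2)(q_S) = 0.
So q_S = (282 - (3/2)q_C)/5 and q_C = (214 - (3/2)q_S)/7.
Solving the pair: q_S = 50.4733, q_C = 19.7557.
Price P = 394 - (3/2)·70.2290 = 288.6565.
Solace's profit: 288.6565·50.4733 - 112·50.4733 - 50.4733² = 6368.8806.

6368.88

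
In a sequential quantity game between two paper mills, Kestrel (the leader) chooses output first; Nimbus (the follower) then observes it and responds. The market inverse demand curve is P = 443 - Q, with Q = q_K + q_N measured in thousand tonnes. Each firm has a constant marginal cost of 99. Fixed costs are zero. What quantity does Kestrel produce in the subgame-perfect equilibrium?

Solve by backward induction. Given q_K, the follower Nimbus maximises π_N = (443 - q_K - q_N)q_N - 99q_N.
Follower FOC: 344 - q_K - 2q_N = 0, so q_N(q_K) = (344 - q_K)/2.
Kestrel substitutes q_N(q_K) into its own profit: π_K = q_K(443 - q_K - (344 - q_K)/2) - 99q_K = (271 - (1/2)q_K)q_K - 99q_K.
Maximising: ∂π_K/∂q_K = 172 - q_K = 0, giving q_K = 172.
Then q_N = (344 - 172)/2 = 86.

172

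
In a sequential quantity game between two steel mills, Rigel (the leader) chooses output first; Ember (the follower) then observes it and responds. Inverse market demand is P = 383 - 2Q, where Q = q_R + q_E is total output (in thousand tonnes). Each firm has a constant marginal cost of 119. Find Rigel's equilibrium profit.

The follower Ember best-responds to any q_R: π_E = (383 - 2Q)q_E - 119q_E.
∂π_E/∂q_E = 264 - 2q_R - 4q_E = 0 gives the reaction function q_E = (264 - 2q_R)/4.
Rigel substitutes q_E(q_R) into its own profit: π_R = q_R(383 - 2q_R - (264 - 2q_R)/2) - 119q_R = (251 - q_R)q_R - 119q_R.
Maximising: ∂π_R/∂q_R = 132 - 2q_R = 0, giving q_R = 66.
Then q_E = (264 - 2·66)/4 = 33.
Price P = 383 - 2·99 = 185.
Rigel's profit: (185 - 119)·66 = 4356.

4356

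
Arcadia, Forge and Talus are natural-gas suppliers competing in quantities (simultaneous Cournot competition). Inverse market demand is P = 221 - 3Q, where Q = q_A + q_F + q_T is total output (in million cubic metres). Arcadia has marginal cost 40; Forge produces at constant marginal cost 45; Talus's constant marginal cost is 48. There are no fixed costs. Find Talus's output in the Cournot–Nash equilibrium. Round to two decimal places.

Arcadia's profit: π_A = (221 - 3Q)q_A - (40q_A). Setting ∂π_A/∂q_A = 0: 181 - 6q_A - 3(q_F + q_T) = 0.
Forge's profit: π_F = (221 - 3Q)q_F - (45q_F). Setting ∂π_F/∂q_F = 0: 176 - 6q_F - 3(q_A + q_T) = 0.
Talus's profit: π_T = (221 - 3Q)q_T - (48q_T). Setting ∂π_T/∂q_T = 0: 173 - 6q_T - 3(q_A + q_F) = 0.
Adding the 3 conditions: 530 − 6Q − 6Q = 0, i.e. Q = 265/6.
Back-substituting: q_A = (181 − 265/2)/3 = 97/6, q_F = (176 − 265/2)/3 = 29/2, q_T = (173 − 265/2)/3 = 27/2.

13.50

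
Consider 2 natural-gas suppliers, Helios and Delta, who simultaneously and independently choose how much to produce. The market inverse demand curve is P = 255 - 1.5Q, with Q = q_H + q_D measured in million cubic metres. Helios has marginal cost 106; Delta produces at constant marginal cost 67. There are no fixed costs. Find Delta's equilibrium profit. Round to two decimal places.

Helios's profit: π_H = (255 - 1.5Q)q_H - (106q_H). Setting ∂π_H/∂q_H = 0: 149 - 3q_H - (3/2)(q_D) = 0.
Delta's profit: π_D = (255 - 1.5Q)q_D - (67q_D). Setting ∂π_D/∂q_D = 0: 188 - 3q_D - (3/2)(q_H) = 0.
Best responses: q_H = (149 - (3/2)q_D)/3, q_D = (188 - (3/2)q_H)/3.
Substituting one into the other gives q_H = 220/9 and q_D = 454/9.
Price P = 255 - (3/2)·(674/9) = 428/3.
Delta's profit: (428/3 - 67)·(454/9) = 3816.9630.

3816.96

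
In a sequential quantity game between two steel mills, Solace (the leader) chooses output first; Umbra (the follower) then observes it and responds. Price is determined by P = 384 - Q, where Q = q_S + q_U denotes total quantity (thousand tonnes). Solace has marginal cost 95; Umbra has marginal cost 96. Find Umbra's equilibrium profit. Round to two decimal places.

Solve by backward induction. Given q_S, the follower Umbra maximises π_U = (384 - q_S - q_U)q_U - 96q_U.
Setting the follower's marginal profit to zero, 288 - q_S - 2q_U = 0, i.e. q_U = (288 - q_S)/2.
Solace substitutes q_U(q_S) into its own profit: π_S = q_S(384 - q_S - (288 - q_S)/2) - 95q_S = (240 - (1/2)q_S)q_S - 95q_S.
Leader FOC: 145 - q_S = 0, so q_S = 145.
Then q_U = (288 - 145)/2 = 143/2.
Price P = 384 - 433/2 = 335/2.
Umbra's profit: (335/2 - 96)·(143/2) = 5112.2500.

5112.25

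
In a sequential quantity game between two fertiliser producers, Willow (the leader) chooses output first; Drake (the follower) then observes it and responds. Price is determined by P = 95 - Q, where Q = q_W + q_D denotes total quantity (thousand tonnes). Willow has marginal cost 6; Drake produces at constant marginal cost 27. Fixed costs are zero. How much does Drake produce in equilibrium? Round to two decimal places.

Solve by backward induction. Given q_W, the follower Drake maximises π_D = (95 - q_W - q_D)q_D - 27q_D.
Setting the follower's marginal profit to zero, 68 - q_W - 2q_D = 0, i.e. q_D = (68 - q_W)/2.
The leader anticipates this reaction. Substituting into P = 95 - Q gives P = 61 - (1/2)q_W, so π_W = (61 - (1/2)q_W)q_W - 6q_W.
The leader's first-order condition 55 - q_W = 0 yields q_W = 55.
Then q_D = (68 - 55)/2 = 13/2.

6.50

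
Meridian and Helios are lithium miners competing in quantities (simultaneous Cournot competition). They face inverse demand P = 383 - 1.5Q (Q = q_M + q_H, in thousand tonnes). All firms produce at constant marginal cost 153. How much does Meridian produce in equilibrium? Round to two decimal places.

Each firm earns π_i = (383 - 1.5Q)q_i - 153q_i.
First-order condition (treating rivals' output as given): 230 - 3q_i - (3/2)q_j = 0.
By symmetry each firm produces the same amount; substituting q_j = q_i yields q_i = 230/(9/2) = 460/9.

51.11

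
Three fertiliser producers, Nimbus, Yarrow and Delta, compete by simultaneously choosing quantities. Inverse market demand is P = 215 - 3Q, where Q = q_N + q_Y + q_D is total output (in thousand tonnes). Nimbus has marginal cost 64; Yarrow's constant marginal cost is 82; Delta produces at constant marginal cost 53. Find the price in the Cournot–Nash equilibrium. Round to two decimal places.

Nimbus's profit: π_N = (215 - 3Q)q_N - (64q_N). Setting ∂π_N/∂q_N = 0: 151 - 6q_N - 3(q_Y + q_D) = 0.
Yarrow's profit: π_Y = (215 - 3Q)q_Y - (82q_Y). Setting ∂π_Y/∂q_Y = 0: 133 - 6q_Y - 3(q_N + q_D) = 0.
Delta's first-order condition: 162 - 6q_D - 3(q_N + q_Y) = 0.
Adding the 3 conditions: 446 − 6Q − 6Q = 0, i.e. Q = 223/6.
Back-substituting: q_N = (151 − 223/2)/3 = 79/6, q_Y = (133 − 223/2)/3 = 43/6, q_D = (162 − 223/2)/3 = 101/6.
Total output Q = 223/6, so price P = 215 - 3·(223/6) = 207/2.

103.50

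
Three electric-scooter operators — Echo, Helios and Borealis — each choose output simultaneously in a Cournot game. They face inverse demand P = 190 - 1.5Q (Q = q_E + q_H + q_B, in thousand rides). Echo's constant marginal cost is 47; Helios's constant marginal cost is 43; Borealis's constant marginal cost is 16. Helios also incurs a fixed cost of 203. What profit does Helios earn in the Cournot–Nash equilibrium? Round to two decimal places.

437.67

Echo's profit: π_E = (190 - 1.5Q)q_E - (47q_E). Setting ∂π_E/∂q_E = 0: 143 - 3q_E - (3/2)(q_H + q_B) = 0.
Helios's first-order condition: 147 - 3q_H - (3/2)(q_E + q_B) = 0.
Borealis's first-order condition: 174 - 3q_B - (3/2)(q_E + q_H) = 0.
Summing all 3 equations gives 464 − 6Q = 0, hence Q = 232/3.
Back-substituting: q_E = (143 − 116)/(3/2) = 18, q_H = (147 − 116)/(3/2) = 62/3, q_B = (174 − 116)/(3/2) = 116/3.
Price P = 190 - (3/2)·(232/3) = 74.
Helios's profit: (74 - 43)·(62/3) - 203 = 1313/3.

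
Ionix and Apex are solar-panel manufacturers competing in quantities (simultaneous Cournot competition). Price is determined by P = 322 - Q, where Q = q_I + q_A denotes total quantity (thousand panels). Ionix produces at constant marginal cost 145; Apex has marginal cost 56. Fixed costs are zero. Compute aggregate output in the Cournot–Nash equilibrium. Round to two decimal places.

147.67

Ionix's profit: π_I = (322 - Q)q_I - (145q_I). Setting ∂π_I/∂q_I = 0: 177 - 2q_I - (q_A) = 0.
Apex's profit: π_A = (322 - Q)q_A - (56q_A). Setting ∂π_A/∂q_A = 0: 266 - 2q_A - (q_I) = 0.
Best responses: q_I = (177 - q_A)/2, q_A = (266 - q_I)/2.
Substituting one into the other gives q_I = 88/3 and q_A = 355/3.
Total output Q = 88/3 + 355/3 = 443/3.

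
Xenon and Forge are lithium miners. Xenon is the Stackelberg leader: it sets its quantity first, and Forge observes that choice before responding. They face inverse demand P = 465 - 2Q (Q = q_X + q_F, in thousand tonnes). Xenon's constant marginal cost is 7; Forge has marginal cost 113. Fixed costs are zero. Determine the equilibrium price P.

Solve by backward induction. Given q_X, the follower Forge maximises π_F = (465 - 2q_X - 2q_F)q_F - 113q_F.
Setting the follower's marginal profit to zero, 352 - 2q_X - 4q_F = 0, i.e. q_F = (352 - 2q_X)/4.
The leader anticipates this reaction. Substituting into P = 465 - 2Q gives P = 289 - q_X, so π_X = (289 - q_X)q_X - 7q_X.
The leader's first-order condition 282 - 2q_X = 0 yields q_X = 141.
Then q_F = (352 - 2·141)/4 = 35/2.
Total output Q = 317/2, so price P = 465 - 2·(317/2) = 148.

148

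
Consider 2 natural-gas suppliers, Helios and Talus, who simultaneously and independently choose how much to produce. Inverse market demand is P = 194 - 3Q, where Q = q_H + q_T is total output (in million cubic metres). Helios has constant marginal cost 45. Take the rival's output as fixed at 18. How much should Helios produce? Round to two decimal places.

15.83

With the rival's output fixed at 18, Helios's profit is π_H = (194 - 3·18 - 3q_H)q_H - (45q_H) = (140 - 3q_H)q_H - (45q_H).
∂π_H/∂q_H = 95 - 6q_H = 0, so q_H = 95/6.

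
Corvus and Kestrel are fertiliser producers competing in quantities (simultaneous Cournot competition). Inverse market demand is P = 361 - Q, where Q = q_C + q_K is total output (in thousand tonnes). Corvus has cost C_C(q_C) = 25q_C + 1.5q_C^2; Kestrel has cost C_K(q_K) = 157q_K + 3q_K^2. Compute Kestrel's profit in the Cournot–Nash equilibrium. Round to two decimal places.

Corvus's profit: π_C = (361 - Q)q_C - (25q_C + (3/2)q_C²). Setting ∂π_C/∂q_C = 0: 336 - 5q_C - (q_K) = 0.
Kestrel's first-order condition: 204 - 8q_K - (q_C) = 0.
Best responses: q_C = (336 - q_K)/5, q_K = (204 - q_C)/8.
Substituting one into the other gives q_C = 828/13 and q_K = 228/13.
Price P = 361 - 1056/13 = 279.7692.
Kestrel's profit: 279.7692·(228/13) - 157·(228/13) - 3(228/13)² = 1230.3905.

1230.39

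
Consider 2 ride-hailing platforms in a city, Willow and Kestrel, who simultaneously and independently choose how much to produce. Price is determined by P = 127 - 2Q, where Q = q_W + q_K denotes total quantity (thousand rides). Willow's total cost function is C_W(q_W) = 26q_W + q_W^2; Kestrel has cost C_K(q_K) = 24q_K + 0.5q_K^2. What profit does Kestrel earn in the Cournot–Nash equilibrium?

640

Willow's profit: π_W = (127 - 2Q)q_W - (26q_W + q_W²). Setting ∂π_W/∂q_W = 0: 101 - 6q_W - 2(q_K) = 0.
Kestrel's first-order condition: 103 - 5q_K - 2(q_W) = 0.
So q_W = (101 - 2q_K)/6 and q_K = (103 - 2q_W)/5.
Solving the pair: q_W = 23/2, q_K = 16.
Price P = 127 - 2·(55/2) = 72.
Kestrel's profit: 72·16 - 24·16 - (1/2)·16² = 640.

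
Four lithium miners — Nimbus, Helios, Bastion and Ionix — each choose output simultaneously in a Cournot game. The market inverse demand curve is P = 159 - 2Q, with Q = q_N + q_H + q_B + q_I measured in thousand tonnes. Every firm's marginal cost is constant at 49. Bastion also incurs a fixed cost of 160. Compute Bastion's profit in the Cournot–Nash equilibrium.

82

Each firm earns π_i = (159 - 2Q)q_i - 49q_i.
First-order condition (treating rivals' output as given): 110 - 4q_i - 2·Σ_{j≠i} q_j = 0.
With identical firms every q_j equals q_i, so Σ_{j≠i} q_j = 3q_i and 110 = 10q_i, giving q_i = 11.
Price P = 159 - 2·44 = 71.
Bastion's profit: (71 - 49)·11 - 160 = 82.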